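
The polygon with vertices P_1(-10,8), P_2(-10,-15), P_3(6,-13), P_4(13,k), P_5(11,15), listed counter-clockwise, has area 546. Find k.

The doubled signed area Σ (x_i y_{i+1} − x_{i+1} y_i) is linear in k.
With k=0 it equals 1052; the coefficient of k is -5 (from the two edges through P_4).
So -5·k + 1052 = 2·546 = 1092 ⇒ k = -8.

-8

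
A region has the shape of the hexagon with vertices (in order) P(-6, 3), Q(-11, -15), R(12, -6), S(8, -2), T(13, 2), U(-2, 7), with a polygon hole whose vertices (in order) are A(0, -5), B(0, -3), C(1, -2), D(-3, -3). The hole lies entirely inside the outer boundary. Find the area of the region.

Outer boundary:
Σ = (123) + (246) + (24) + (42) + (95) + (36) = 566
Area = |Σ|/2 = 283.
Hole:
Apply the surveyor's formula: 2A = Σ (x_i·y_{i+1} − x_{i+1}·y_i), indices taken mod 4.
A→B: (0)(-3) − (0)(-5) = 0
B→C: (0)(-2) − (1)(-3) = 3
C→D: (1)(-3) − (-3)(-2) = -9
D→A: (-3)(-5) − (0)(-3) = 15
Σ = 9
Area = |Σ|/2 = 4.5.
Net area = 283 − 4.5 = 278.5.

278.5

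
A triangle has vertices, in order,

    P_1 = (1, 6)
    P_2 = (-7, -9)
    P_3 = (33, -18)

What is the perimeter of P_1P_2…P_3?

98

|P_1P_2| = √((-8)² + (-15)²) = √289 = 17
|P_2P_3| = √((40)² + (-9)²) = √1681 = 41
|P_3P_1| = √((-32)² + (24)²) = √1600 = 40
Perimeter = 17 + 41 + 40 = 98.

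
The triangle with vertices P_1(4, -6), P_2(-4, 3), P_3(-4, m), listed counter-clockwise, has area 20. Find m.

Write out the shoelace sum; only the two edges meeting at P_3 involve m:
2·Area = [((-4)·m − (-4)·3) + ((-4)·(-6) − 4·m)] + -12
       = -8·m + 24 = 40
⇒ m = -2.

-2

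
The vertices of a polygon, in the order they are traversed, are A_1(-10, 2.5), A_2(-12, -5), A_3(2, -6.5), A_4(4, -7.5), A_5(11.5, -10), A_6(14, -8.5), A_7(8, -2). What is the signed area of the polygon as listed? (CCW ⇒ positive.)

Σ = (80) + (88) + (11) + (46.25) + (42.25) + (40) + (0) = 307.5
Signed area = Σ/2 = 153.75 (positive ⇒ counter-clockwise traversal).

153.75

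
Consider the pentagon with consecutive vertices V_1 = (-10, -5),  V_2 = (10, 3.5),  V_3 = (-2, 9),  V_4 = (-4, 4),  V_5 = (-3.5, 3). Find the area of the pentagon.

Apply the surveyor's formula: 2A = Σ (x_i·y_{i+1} − x_{i+1}·y_i), indices taken mod 5.
Cross-terms: 15, 97, 28, 2, 47.5  ⇒  Σ = 189.5
Area = |Σ|/2 = 94.75.

94.75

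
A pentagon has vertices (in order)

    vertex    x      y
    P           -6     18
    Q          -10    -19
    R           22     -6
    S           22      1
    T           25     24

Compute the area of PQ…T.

Apply the surveyor's formula: 2A = Σ (x_i·y_{i+1} − x_{i+1}·y_i), indices taken mod 5.
Σ = (294) + (478) + (154) + (503) + (594) = 2023
Area = |Σ|/2 = 1011.5.

1011.5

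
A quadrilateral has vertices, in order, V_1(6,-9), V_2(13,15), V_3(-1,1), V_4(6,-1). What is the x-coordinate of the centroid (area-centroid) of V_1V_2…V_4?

262/39

Apply the surveyor's formula. First the cross-terms c_i = x_i·y_{i+1} − x_{i+1}·y_i:
  207, 28, -5, -48  ⇒  2A = 182, A = 91.
Then Σ (x_i + x_{i+1})·c_i = 3668, so x̄ = 3668 / (6·91) = 262/39.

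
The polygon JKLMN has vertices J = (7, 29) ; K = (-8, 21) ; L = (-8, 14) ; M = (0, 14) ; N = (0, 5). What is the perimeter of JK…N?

|JK| = √((-15)² + (-8)²) = √289 = 17
|KL| = √((0)² + (-7)²) = √49 = 7
|LM| = √((8)² + (0)²) = √64 = 8
|MN| = √((0)² + (-9)²) = √81 = 9
|NJ| = √((7)² + (24)²) = √625 = 25
Perimeter = 17 + 7 + 8 + 9 + 25 = 66.

66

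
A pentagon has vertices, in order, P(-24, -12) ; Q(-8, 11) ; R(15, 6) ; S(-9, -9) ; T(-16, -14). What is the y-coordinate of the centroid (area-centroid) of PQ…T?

Apply the shoelace (surveyor's) formula. First the cross-terms c_i = x_i·y_{i+1} − x_{i+1}·y_i:
  -360, -213, -81, -18, -144  ⇒  2A = -816, A = -408.
Then Σ (y_i + y_{i+1})·c_i = 1140, so ȳ = 1140 / (6·(-408)) = -95/204.

-95/204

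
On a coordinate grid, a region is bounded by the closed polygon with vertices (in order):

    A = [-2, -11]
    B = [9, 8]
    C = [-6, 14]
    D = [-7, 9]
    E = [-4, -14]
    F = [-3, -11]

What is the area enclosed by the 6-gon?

224

Apply the shoelace formula: 2A = Σ (x_i·y_{i+1} − x_{i+1}·y_i), indices taken mod 6.
Σ = (83) + (174) + (44) + (134) + (2) + (11) = 448
Area = |Σ|/2 = 224.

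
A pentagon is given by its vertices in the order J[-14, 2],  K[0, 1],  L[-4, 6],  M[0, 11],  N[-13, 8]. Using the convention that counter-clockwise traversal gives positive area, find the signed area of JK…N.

Cross-terms: -14, 4, -44, 143, 86  ⇒  Σ = 175
Signed area = Σ/2 = 87.5 (positive ⇒ counter-clockwise traversal).

87.5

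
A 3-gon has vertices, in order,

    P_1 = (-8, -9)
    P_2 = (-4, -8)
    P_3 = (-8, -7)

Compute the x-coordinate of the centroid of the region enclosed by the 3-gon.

-20/3

Apply the surveyor's formula. First the cross-terms c_i = x_i·y_{i+1} − x_{i+1}·y_i:
  28, -36, 16  ⇒  2A = 8, A = 4.
Then Σ (x_i + x_{i+1})·c_i = -160, so x̄ = -160 / (6·4) = -20/3.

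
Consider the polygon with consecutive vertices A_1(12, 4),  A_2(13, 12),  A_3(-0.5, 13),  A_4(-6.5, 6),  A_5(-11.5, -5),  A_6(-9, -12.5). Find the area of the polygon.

Cross-terms: 92, 175, 81.5, 101.5, 98.75, 114  ⇒  Σ = 662.75
Area = |Σ|/2 = 331.375.

331.375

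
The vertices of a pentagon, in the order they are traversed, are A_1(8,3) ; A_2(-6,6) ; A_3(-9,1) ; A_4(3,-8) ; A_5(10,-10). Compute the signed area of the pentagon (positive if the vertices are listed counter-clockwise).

171.5

Apply Gauss's area formula: 2A = Σ (x_i·y_{i+1} − x_{i+1}·y_i), indices taken mod 5.
Σ = (66) + (48) + (69) + (50) + (110) = 343
Signed area = Σ/2 = 171.5 (positive ⇒ counter-clockwise traversal).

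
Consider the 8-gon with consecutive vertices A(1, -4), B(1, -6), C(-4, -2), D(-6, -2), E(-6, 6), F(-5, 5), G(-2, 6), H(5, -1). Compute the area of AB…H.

73.5

Σ = (-2) + (-26) + (-4) + (-48) + (0) + (-20) + (-28) + (-19) = -147
Area = |Σ|/2 = 73.5.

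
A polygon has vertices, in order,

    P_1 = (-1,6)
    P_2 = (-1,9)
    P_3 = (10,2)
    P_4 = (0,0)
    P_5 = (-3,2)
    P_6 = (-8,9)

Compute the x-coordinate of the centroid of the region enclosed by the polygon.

70/87

Apply the surveyor's formula. First the cross-terms c_i = x_i·y_{i+1} − x_{i+1}·y_i:
  -3, -92, 0, 0, -11, -39  ⇒  2A = -145, A = -72.5.
Then Σ (x_i + x_{i+1})·c_i = -350, so x̄ = -350 / (6·(-72.5)) = 70/87.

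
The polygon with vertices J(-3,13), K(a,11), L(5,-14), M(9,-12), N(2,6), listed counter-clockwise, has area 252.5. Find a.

The doubled signed area Σ (x_i y_{i+1} − x_{i+1} y_i) is linear in a.
With a=0 it equals 100; the coefficient of a is -27 (from the two edges through K).
So -27·a + 100 = 2·252.5 = 505 ⇒ a = -15.

-15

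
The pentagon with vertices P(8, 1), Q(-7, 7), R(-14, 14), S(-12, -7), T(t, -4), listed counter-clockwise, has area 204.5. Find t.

The doubled signed area Σ (x_i y_{i+1} − x_{i+1} y_i) is linear in t.
With t=0 it equals 409; the coefficient of t is 8 (from the two edges through T).
So 8·t + 409 = 2·204.5 = 409 ⇒ t = 0.

0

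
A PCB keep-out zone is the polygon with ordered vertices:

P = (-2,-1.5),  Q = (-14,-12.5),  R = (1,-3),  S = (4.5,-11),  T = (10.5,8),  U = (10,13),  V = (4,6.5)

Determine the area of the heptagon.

144.5

Σ = (4) + (54.5) + (2.5) + (151.5) + (56.5) + (13) + (7) = 289
Area = |Σ|/2 = 144.5.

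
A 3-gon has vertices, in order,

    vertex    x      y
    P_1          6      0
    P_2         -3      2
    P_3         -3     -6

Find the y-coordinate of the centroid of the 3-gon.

-4/3

Apply Gauss's area formula. First the cross-terms c_i = x_i·y_{i+1} − x_{i+1}·y_i:
  12, 24, 36  ⇒  2A = 72, A = 36.
Then Σ (y_i + y_{i+1})·c_i = -288, so ȳ = -288 / (6·36) = -4/3.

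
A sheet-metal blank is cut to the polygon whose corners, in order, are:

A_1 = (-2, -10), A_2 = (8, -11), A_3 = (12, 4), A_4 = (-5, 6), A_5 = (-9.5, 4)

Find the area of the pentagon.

249

Σ = (102) + (164) + (92) + (37) + (103) = 498
Area = |Σ|/2 = 249.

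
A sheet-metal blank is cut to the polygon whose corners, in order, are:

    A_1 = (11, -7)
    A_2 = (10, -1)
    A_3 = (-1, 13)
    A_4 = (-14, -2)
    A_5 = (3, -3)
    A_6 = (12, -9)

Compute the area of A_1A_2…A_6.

Apply Gauss's area formula: 2A = Σ (x_i·y_{i+1} − x_{i+1}·y_i), indices taken mod 6.
A_1→A_2: (11)(-1) − (10)(-7) = 59
A_2→A_3: (10)(13) − (-1)(-1) = 129
A_3→A_4: (-1)(-2) − (-14)(13) = 184
A_4→A_5: (-14)(-3) − (3)(-2) = 48
A_5→A_6: (3)(-9) − (12)(-3) = 9
A_6→A_1: (12)(-7) − (11)(-9) = 15
Σ = 444
Area = |Σ|/2 = 222.

222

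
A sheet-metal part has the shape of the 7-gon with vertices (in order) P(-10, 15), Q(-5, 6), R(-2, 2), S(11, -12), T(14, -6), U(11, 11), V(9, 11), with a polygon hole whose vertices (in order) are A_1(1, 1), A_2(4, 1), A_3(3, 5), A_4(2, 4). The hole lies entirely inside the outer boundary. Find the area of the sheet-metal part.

297

Outer boundary:
Apply the shoelace (surveyor's) formula: 2A = Σ (x_i·y_{i+1} − x_{i+1}·y_i), indices taken mod 7.
Σ = (15) + (2) + (2) + (102) + (220) + (22) + (245) = 608
Area = |Σ|/2 = 304.
Hole:
Apply the shoelace (surveyor's) formula: 2A = Σ (x_i·y_{i+1} − x_{i+1}·y_i), indices taken mod 4.
Cross-terms: -3, 17, 2, -2  ⇒  Σ = 14
Area = |Σ|/2 = 7.
Net area = 304 − 7 = 297.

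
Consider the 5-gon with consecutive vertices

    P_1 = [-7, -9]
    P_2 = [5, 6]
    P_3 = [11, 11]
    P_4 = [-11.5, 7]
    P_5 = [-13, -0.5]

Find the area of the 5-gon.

Apply the shoelace formula: 2A = Σ (x_i·y_{i+1} − x_{i+1}·y_i), indices taken mod 5.
P_1→P_2: (-7)(6) − (5)(-9) = 3
P_2→P_3: (5)(11) − (11)(6) = -11
P_3→P_4: (11)(7) − (-11.5)(11) = 203.5
P_4→P_5: (-11.5)(-0.5) − (-13)(7) = 96.75
P_5→P_1: (-13)(-9) − (-7)(-0.5) = 113.5
Σ = 405.75
Area = |Σ|/2 = 202.875.

202.875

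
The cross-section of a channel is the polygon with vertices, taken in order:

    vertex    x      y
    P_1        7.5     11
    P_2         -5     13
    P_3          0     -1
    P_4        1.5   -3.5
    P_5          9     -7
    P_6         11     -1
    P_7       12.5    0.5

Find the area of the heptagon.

199.875

Σ = (152.5) + (5) + (1.5) + (21) + (68) + (18) + (133.75) = 399.75
Area = |Σ|/2 = 199.875.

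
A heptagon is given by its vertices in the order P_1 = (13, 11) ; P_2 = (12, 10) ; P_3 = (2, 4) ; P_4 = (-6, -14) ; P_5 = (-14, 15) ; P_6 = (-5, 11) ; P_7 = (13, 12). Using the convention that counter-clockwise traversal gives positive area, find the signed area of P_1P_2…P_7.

Σ = (-2) + (28) + (-4) + (-286) + (-79) + (-203) + (-13) = -559
Signed area = Σ/2 = -279.5 (negative ⇒ clockwise traversal).

-279.5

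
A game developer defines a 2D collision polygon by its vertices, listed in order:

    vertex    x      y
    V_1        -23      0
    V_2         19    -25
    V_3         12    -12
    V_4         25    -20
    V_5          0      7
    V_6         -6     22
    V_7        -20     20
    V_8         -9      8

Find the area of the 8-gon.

724

Apply Gauss's area formula: 2A = Σ (x_i·y_{i+1} − x_{i+1}·y_i), indices taken mod 8.
Σ = (575) + (72) + (60) + (175) + (42) + (320) + (20) + (184) = 1448
Area = |Σ|/2 = 724.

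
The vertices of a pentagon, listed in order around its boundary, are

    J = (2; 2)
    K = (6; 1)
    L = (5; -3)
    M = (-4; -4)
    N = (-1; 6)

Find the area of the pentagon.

Apply the surveyor's formula: 2A = Σ (x_i·y_{i+1} − x_{i+1}·y_i), indices taken mod 5.
J→K: (2)(1) − (6)(2) = -10
K→L: (6)(-3) − (5)(1) = -23
L→M: (5)(-4) − (-4)(-3) = -32
M→N: (-4)(6) − (-1)(-4) = -28
N→J: (-1)(2) − (2)(6) = -14
Σ = -107
Area = |Σ|/2 = 53.5.

53.5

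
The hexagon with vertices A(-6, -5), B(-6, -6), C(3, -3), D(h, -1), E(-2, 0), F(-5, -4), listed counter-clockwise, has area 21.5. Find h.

The doubled signed area Σ (x_i y_{i+1} − x_{i+1} y_i) is linear in h.
With h=0 it equals 46; the coefficient of h is 3 (from the two edges through D).
So 3·h + 46 = 2·21.5 = 43 ⇒ h = -1.

-1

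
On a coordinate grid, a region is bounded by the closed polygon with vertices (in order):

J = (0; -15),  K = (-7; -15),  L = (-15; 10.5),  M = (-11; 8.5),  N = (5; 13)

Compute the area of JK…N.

338

Apply the shoelace formula: 2A = Σ (x_i·y_{i+1} − x_{i+1}·y_i), indices taken mod 5.
Cross-terms: -105, -298.5, -12, -185.5, -75  ⇒  Σ = -676
Area = |Σ|/2 = 338.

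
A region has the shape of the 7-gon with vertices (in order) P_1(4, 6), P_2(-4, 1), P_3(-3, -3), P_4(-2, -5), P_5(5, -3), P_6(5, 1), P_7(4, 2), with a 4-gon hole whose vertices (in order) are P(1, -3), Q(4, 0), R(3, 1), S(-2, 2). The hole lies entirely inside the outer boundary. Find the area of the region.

48.5

Outer boundary:
Apply the shoelace formula: 2A = Σ (x_i·y_{i+1} − x_{i+1}·y_i), indices taken mod 7.
P_1→P_2: (4)(1) − (-4)(6) = 28
P_2→P_3: (-4)(-3) − (-3)(1) = 15
P_3→P_4: (-3)(-5) − (-2)(-3) = 9
P_4→P_5: (-2)(-3) − (5)(-5) = 31
P_5→P_6: (5)(1) − (5)(-3) = 20
P_6→P_7: (5)(2) − (4)(1) = 6
P_7→P_1: (4)(6) − (4)(2) = 16
Σ = 125
Area = |Σ|/2 = 62.5.
Hole:
Apply the shoelace (surveyor's) formula: 2A = Σ (x_i·y_{i+1} − x_{i+1}·y_i), indices taken mod 4.
Σ = (12) + (4) + (8) + (4) = 28
Area = |Σ|/2 = 14.
Net area = 62.5 − 14 = 48.5.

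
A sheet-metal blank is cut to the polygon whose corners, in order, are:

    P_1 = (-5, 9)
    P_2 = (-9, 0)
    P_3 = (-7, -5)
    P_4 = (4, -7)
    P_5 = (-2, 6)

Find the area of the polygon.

P_1→P_2: (-5)(0) − (-9)(9) = 81
P_2→P_3: (-9)(-5) − (-7)(0) = 45
P_3→P_4: (-7)(-7) − (4)(-5) = 69
P_4→P_5: (4)(6) − (-2)(-7) = 10
P_5→P_1: (-2)(9) − (-5)(6) = 12
Σ = 217
Area = |Σ|/2 = 108.5.

108.5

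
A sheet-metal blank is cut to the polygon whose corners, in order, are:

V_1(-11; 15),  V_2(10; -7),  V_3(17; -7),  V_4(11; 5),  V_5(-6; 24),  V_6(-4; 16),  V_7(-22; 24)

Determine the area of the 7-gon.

Apply Gauss's area formula: 2A = Σ (x_i·y_{i+1} − x_{i+1}·y_i), indices taken mod 7.
Cross-terms: -73, 49, 162, 294, 0, 256, -66  ⇒  Σ = 622
Area = |Σ|/2 = 311.

311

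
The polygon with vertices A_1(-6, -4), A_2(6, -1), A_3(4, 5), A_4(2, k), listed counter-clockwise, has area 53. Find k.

6

The doubled signed area Σ (x_i y_{i+1} − x_{i+1} y_i) is linear in k.
With k=0 it equals 46; the coefficient of k is 10 (from the two edges through A_4).
So 10·k + 46 = 2·53 = 106 ⇒ k = 6.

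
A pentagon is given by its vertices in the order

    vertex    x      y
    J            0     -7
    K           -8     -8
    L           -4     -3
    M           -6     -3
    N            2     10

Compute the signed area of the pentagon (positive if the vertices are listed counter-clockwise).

Apply the shoelace formula: 2A = Σ (x_i·y_{i+1} − x_{i+1}·y_i), indices taken mod 5.
Σ = (-56) + (-8) + (-6) + (-54) + (-14) = -138
Signed area = Σ/2 = -69 (negative ⇒ clockwise traversal).

-69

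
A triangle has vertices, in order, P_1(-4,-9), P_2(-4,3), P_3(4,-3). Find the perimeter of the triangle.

32

|P_1P_2| = √((0)² + (12)²) = √144 = 12
|P_2P_3| = √((8)² + (-6)²) = √100 = 10
|P_3P_1| = √((-8)² + (-6)²) = √100 = 10
Perimeter = 12 + 10 + 10 = 32.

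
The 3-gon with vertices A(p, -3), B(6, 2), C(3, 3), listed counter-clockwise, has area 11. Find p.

Write out the shoelace sum; only the two edges meeting at A involve p:
2·Area = [(3·(-3) − p·3) + (p·2 − 6·(-3))] + 12
       = -1·p + 21 = 22
⇒ p = -1.

-1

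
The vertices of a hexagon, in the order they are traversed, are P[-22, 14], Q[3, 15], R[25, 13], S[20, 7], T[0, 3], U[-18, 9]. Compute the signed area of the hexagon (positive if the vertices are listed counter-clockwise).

-366.5

Σ = (-372) + (-336) + (-85) + (60) + (54) + (-54) = -733
Signed area = Σ/2 = -366.5 (negative ⇒ clockwise traversal).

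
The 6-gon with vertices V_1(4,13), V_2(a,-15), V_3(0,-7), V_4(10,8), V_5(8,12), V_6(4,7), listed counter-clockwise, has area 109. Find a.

-6

The doubled signed area Σ (x_i y_{i+1} − x_{i+1} y_i) is linear in a.
With a=0 it equals 98; the coefficient of a is -20 (from the two edges through V_2).
So -20·a + 98 = 2·109 = 218 ⇒ a = -6.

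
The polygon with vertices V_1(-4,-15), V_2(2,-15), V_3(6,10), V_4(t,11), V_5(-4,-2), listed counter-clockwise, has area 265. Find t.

-14

The doubled signed area Σ (x_i y_{i+1} − x_{i+1} y_i) is linear in t.
With t=0 it equals 362; the coefficient of t is -12 (from the two edges through V_4).
So -12·t + 362 = 2·265 = 530 ⇒ t = -14.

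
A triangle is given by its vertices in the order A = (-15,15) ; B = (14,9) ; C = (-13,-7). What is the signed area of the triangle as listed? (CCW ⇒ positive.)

-313

Apply Gauss's area formula: 2A = Σ (x_i·y_{i+1} − x_{i+1}·y_i), indices taken mod 3.
Σ = (-345) + (19) + (-300) = -626
Signed area = Σ/2 = -313 (negative ⇒ clockwise traversal).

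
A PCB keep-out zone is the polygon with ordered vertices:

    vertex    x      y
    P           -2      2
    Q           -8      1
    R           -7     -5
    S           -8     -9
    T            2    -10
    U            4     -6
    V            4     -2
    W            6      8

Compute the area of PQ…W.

Apply the shoelace (surveyor's) formula: 2A = Σ (x_i·y_{i+1} − x_{i+1}·y_i), indices taken mod 8.
P→Q: (-2)(1) − (-8)(2) = 14
Q→R: (-8)(-5) − (-7)(1) = 47
R→S: (-7)(-9) − (-8)(-5) = 23
S→T: (-8)(-10) − (2)(-9) = 98
T→U: (2)(-6) − (4)(-10) = 28
U→V: (4)(-2) − (4)(-6) = 16
V→W: (4)(8) − (6)(-2) = 44
W→P: (6)(2) − (-2)(8) = 28
Σ = 298
Area = |Σ|/2 = 149.

149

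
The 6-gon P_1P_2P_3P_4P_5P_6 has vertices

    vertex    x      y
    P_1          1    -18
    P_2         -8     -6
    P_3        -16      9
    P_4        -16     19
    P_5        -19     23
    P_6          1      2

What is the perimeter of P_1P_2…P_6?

96

|P_1P_2| = √((-9)² + (12)²) = √225 = 15
|P_2P_3| = √((-8)² + (15)²) = √289 = 17
|P_3P_4| = √((0)² + (10)²) = √100 = 10
|P_4P_5| = √((-3)² + (4)²) = √25 = 5
|P_5P_6| = √((20)² + (-21)²) = √841 = 29
|P_6P_1| = √((0)² + (-20)²) = √400 = 20
Perimeter = 15 + 17 + 10 + 5 + 29 + 20 = 96.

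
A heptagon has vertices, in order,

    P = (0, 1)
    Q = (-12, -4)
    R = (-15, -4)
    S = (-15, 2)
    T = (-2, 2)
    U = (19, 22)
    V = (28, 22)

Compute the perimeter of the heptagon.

108

|PQ| = √((-12)² + (-5)²) = √169 = 13
|QR| = √((-3)² + (0)²) = √9 = 3
|RS| = √((0)² + (6)²) = √36 = 6
|ST| = √((13)² + (0)²) = √169 = 13
|TU| = √((21)² + (20)²) = √841 = 29
|UV| = √((9)² + (0)²) = √81 = 9
|VP| = √((-28)² + (-21)²) = √1225 = 35
Perimeter = 13 + 3 + 6 + 13 + 29 + 9 + 35 = 108.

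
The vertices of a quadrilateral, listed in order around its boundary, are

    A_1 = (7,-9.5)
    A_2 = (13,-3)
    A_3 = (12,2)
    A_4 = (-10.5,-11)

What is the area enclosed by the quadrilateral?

115.125

A_1→A_2: (7)(-3) − (13)(-9.5) = 102.5
A_2→A_3: (13)(2) − (12)(-3) = 62
A_3→A_4: (12)(-11) − (-10.5)(2) = -111
A_4→A_1: (-10.5)(-9.5) − (7)(-11) = 176.75
Σ = 230.25
Area = |Σ|/2 = 115.125.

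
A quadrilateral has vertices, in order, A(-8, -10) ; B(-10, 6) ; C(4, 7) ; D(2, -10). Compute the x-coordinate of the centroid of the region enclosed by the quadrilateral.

Apply Gauss's area formula. First the cross-terms c_i = x_i·y_{i+1} − x_{i+1}·y_i:
  -148, -94, -54, -100  ⇒  2A = -396, A = -198.
Then Σ (x_i + x_{i+1})·c_i = 3504, so x̄ = 3504 / (6·(-198)) = -292/99.

-292/99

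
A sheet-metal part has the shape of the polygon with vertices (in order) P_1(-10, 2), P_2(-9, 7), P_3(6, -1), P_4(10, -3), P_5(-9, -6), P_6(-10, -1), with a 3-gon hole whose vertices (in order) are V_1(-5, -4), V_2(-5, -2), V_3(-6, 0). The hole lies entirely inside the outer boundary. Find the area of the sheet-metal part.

Outer boundary:
Cross-terms: -52, -33, -8, -87, -51, -30  ⇒  Σ = -261
Area = |Σ|/2 = 130.5.
Hole:
Cross-terms: -10, -12, 24  ⇒  Σ = 2
Area = |Σ|/2 = 1.
Net area = 130.5 − 1 = 129.5.

129.5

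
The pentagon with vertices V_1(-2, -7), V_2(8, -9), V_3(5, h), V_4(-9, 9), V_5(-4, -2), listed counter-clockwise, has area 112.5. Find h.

-1

The doubled signed area Σ (x_i y_{i+1} − x_{i+1} y_i) is linear in h.
With h=0 it equals 242; the coefficient of h is 17 (from the two edges through V_3).
So 17·h + 242 = 2·112.5 = 225 ⇒ h = -1.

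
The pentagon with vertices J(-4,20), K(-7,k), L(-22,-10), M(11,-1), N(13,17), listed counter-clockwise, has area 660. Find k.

25

The doubled signed area Σ (x_i y_{i+1} − x_{i+1} y_i) is linear in k.
With k=0 it equals 870; the coefficient of k is 18 (from the two edges through K).
So 18·k + 870 = 2·660 = 1320 ⇒ k = 25.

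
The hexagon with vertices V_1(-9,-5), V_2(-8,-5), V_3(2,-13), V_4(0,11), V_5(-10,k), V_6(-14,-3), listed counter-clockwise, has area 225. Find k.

Write out the shoelace sum; only the two edges meeting at V_5 involve k:
2·Area = [(0·k − (-10)·11) + ((-10)·(-3) − (-14)·k)] + 184
       = 14·k + 324 = 450
⇒ k = 9.

9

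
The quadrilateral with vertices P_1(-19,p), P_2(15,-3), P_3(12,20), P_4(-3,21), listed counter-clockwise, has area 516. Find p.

4

Write out the shoelace sum; only the two edges meeting at P_1 involve p:
2·Area = [((-3)·p − (-19)·21) + ((-19)·(-3) − 15·p)] + 648
       = -18·p + 1104 = 1032
⇒ p = 4.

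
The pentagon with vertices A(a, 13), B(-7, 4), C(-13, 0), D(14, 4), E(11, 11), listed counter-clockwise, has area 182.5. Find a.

-3

Write out the shoelace sum; only the two edges meeting at A involve a:
2·Area = [(11·13 − a·11) + (a·4 − (-7)·13)] + 110
       = -7·a + 344 = 365
⇒ a = -3.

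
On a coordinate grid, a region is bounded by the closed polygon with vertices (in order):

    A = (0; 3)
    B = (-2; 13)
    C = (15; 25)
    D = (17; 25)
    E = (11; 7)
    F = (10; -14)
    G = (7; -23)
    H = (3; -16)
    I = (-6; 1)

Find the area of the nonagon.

477.5

Apply the shoelace formula: 2A = Σ (x_i·y_{i+1} − x_{i+1}·y_i), indices taken mod 9.
Cross-terms: 6, -245, -50, -156, -224, -132, -43, -93, -18  ⇒  Σ = -955
Area = |Σ|/2 = 477.5.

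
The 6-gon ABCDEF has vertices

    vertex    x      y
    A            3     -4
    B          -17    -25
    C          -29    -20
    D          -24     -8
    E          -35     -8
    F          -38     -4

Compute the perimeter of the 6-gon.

|AB| = √((-20)² + (-21)²) = √841 = 29
|BC| = √((-12)² + (5)²) = √169 = 13
|CD| = √((5)² + (12)²) = √169 = 13
|DE| = √((-11)² + (0)²) = √121 = 11
|EF| = √((-3)² + (4)²) = √25 = 5
|FA| = √((41)² + (0)²) = √1681 = 41
Perimeter = 29 + 13 + 13 + 11 + 5 + 41 = 112.

112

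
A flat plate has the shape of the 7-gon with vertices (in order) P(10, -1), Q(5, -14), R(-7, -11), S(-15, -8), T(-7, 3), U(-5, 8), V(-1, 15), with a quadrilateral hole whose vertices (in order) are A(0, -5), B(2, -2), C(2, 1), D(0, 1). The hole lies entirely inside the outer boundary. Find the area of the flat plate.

Outer boundary:
Apply the shoelace (surveyor's) formula: 2A = Σ (x_i·y_{i+1} − x_{i+1}·y_i), indices taken mod 7.
Σ = (-135) + (-153) + (-109) + (-101) + (-41) + (-67) + (-149) = -755
Area = |Σ|/2 = 377.5.
Hole:
Apply the shoelace (surveyor's) formula: 2A = Σ (x_i·y_{i+1} − x_{i+1}·y_i), indices taken mod 4.
A→B: (0)(-2) − (2)(-5) = 10
B→C: (2)(1) − (2)(-2) = 6
C→D: (2)(1) − (0)(1) = 2
D→A: (0)(-5) − (0)(1) = 0
Σ = 18
Area = |Σ|/2 = 9.
Net area = 377.5 − 9 = 368.5.

368.5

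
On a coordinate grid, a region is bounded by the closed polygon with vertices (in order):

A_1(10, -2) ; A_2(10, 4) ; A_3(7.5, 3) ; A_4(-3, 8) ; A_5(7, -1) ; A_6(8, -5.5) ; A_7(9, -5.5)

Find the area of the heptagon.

Apply Gauss's area formula: 2A = Σ (x_i·y_{i+1} − x_{i+1}·y_i), indices taken mod 7.
Σ = (60) + (0) + (69) + (-53) + (-30.5) + (5.5) + (37) = 88
Area = |Σ|/2 = 44.

44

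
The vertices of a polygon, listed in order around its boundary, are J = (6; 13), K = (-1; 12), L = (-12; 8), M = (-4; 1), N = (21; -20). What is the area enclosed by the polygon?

Apply the surveyor's formula: 2A = Σ (x_i·y_{i+1} − x_{i+1}·y_i), indices taken mod 5.
J→K: (6)(12) − (-1)(13) = 85
K→L: (-1)(8) − (-12)(12) = 136
L→M: (-12)(1) − (-4)(8) = 20
M→N: (-4)(-20) − (21)(1) = 59
N→J: (21)(13) − (6)(-20) = 393
Σ = 693
Area = |Σ|/2 = 346.5.

346.5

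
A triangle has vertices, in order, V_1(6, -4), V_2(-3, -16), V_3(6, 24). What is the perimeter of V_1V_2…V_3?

|V_1V_2| = √((-9)² + (-12)²) = √225 = 15
|V_2V_3| = √((9)² + (40)²) = √1681 = 41
|V_3V_1| = √((0)² + (-28)²) = √784 = 28
Perimeter = 15 + 41 + 28 = 84.

84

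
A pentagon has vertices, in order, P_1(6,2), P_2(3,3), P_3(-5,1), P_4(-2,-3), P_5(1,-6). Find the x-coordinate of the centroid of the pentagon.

Apply Gauss's area formula. First the cross-terms c_i = x_i·y_{i+1} − x_{i+1}·y_i:
  12, 18, 17, 15, 38  ⇒  2A = 100, A = 50.
Then Σ (x_i + x_{i+1})·c_i = 204, so x̄ = 204 / (6·50) = 0.68.

0.68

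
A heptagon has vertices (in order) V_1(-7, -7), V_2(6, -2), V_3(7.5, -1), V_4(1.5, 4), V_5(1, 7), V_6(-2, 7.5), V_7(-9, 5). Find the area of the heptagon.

Apply Gauss's area formula: 2A = Σ (x_i·y_{i+1} − x_{i+1}·y_i), indices taken mod 7.
V_1→V_2: (-7)(-2) − (6)(-7) = 56
V_2→V_3: (6)(-1) − (7.5)(-2) = 9
V_3→V_4: (7.5)(4) − (1.5)(-1) = 31.5
V_4→V_5: (1.5)(7) − (1)(4) = 6.5
V_5→V_6: (1)(7.5) − (-2)(7) = 21.5
V_6→V_7: (-2)(5) − (-9)(7.5) = 57.5
V_7→V_1: (-9)(-7) − (-7)(5) = 98
Σ = 280
Area = |Σ|/2 = 140.

140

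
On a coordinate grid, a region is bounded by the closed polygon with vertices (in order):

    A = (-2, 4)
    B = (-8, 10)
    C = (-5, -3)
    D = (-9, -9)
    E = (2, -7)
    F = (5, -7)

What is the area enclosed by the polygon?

Σ = (12) + (74) + (18) + (81) + (21) + (6) = 212
Area = |Σ|/2 = 106.

106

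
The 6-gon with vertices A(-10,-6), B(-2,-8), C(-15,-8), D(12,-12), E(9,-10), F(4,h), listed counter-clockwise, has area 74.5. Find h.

The doubled signed area Σ (x_i y_{i+1} − x_{i+1} y_i) is linear in h.
With h=0 it equals 244; the coefficient of h is 19 (from the two edges through F).
So 19·h + 244 = 2·74.5 = 149 ⇒ h = -5.

-5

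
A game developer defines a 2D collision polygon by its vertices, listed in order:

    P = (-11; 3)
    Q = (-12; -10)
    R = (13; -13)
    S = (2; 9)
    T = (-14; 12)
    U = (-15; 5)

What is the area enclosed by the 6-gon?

422.5

Σ = (146) + (286) + (143) + (150) + (110) + (10) = 845
Area = |Σ|/2 = 422.5.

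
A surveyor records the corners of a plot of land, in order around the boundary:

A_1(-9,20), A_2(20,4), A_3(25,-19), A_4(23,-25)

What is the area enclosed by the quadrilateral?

A_1→A_2: (-9)(4) − (20)(20) = -436
A_2→A_3: (20)(-19) − (25)(4) = -480
A_3→A_4: (25)(-25) − (23)(-19) = -188
A_4→A_1: (23)(20) − (-9)(-25) = 235
Σ = -869
Area = |Σ|/2 = 434.5.

434.5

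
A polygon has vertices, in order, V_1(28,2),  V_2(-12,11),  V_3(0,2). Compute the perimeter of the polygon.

|V_1V_2| = √((-40)² + (9)²) = √1681 = 41
|V_2V_3| = √((12)² + (-9)²) = √225 = 15
|V_3V_1| = √((28)² + (0)²) = √784 = 28
Perimeter = 41 + 15 + 28 = 84.

84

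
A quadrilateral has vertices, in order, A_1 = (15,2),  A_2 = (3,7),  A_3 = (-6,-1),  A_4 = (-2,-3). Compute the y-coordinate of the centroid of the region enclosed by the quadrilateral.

Apply the shoelace formula. First the cross-terms c_i = x_i·y_{i+1} − x_{i+1}·y_i:
  99, 39, 16, 41  ⇒  2A = 195, A = 97.5.
Then Σ (y_i + y_{i+1})·c_i = 1020, so ȳ = 1020 / (6·97.5) = 68/39.

68/39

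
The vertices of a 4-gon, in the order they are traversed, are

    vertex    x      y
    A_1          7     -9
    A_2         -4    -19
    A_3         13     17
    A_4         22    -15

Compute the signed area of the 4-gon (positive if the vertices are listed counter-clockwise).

-326

Apply the surveyor's formula: 2A = Σ (x_i·y_{i+1} − x_{i+1}·y_i), indices taken mod 4.
Σ = (-169) + (179) + (-569) + (-93) = -652
Signed area = Σ/2 = -326 (negative ⇒ clockwise traversal).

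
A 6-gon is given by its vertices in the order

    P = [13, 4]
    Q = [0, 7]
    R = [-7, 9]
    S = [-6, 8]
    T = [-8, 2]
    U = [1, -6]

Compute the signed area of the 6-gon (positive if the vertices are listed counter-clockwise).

Apply Gauss's area formula: 2A = Σ (x_i·y_{i+1} − x_{i+1}·y_i), indices taken mod 6.
Σ = (91) + (49) + (-2) + (52) + (46) + (82) = 318
Signed area = Σ/2 = 159 (positive ⇒ counter-clockwise traversal).

159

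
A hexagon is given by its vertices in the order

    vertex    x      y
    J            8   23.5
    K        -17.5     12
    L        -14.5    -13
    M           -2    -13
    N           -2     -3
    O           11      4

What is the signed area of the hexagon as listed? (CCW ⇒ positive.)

Apply the shoelace formula: 2A = Σ (x_i·y_{i+1} − x_{i+1}·y_i), indices taken mod 6.
Σ = (507.25) + (401.5) + (162.5) + (-20) + (25) + (226.5) = 1302.75
Signed area = Σ/2 = 651.375 (positive ⇒ counter-clockwise traversal).

651.375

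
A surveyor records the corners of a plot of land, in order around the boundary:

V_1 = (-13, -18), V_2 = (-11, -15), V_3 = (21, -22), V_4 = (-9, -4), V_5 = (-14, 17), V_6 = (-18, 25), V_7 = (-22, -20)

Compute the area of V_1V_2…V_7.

Apply the shoelace formula: 2A = Σ (x_i·y_{i+1} − x_{i+1}·y_i), indices taken mod 7.
Cross-terms: -3, 557, -282, -209, -44, 910, 136  ⇒  Σ = 1065
Area = |Σ|/2 = 532.5.

532.5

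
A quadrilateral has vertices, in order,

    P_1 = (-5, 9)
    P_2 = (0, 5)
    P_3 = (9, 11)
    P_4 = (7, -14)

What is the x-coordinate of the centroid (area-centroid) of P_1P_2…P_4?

253/60

Apply the shoelace formula. First the cross-terms c_i = x_i·y_{i+1} − x_{i+1}·y_i:
  -25, -45, -203, -7  ⇒  2A = -280, A = -140.
Then Σ (x_i + x_{i+1})·c_i = -3542, so x̄ = -3542 / (6·(-140)) = 253/60.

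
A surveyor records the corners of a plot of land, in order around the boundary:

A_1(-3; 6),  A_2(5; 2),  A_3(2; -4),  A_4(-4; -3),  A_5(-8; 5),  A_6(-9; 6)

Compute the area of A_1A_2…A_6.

82.5

Σ = (-36) + (-24) + (-22) + (-44) + (-3) + (-36) = -165
Area = |Σ|/2 = 82.5.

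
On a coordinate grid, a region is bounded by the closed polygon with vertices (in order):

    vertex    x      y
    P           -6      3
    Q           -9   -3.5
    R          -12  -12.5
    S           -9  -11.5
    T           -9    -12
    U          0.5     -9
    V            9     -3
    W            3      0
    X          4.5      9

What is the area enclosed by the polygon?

209.25

P→Q: (-6)(-3.5) − (-9)(3) = 48
Q→R: (-9)(-12.5) − (-12)(-3.5) = 70.5
R→S: (-12)(-11.5) − (-9)(-12.5) = 25.5
S→T: (-9)(-12) − (-9)(-11.5) = 4.5
T→U: (-9)(-9) − (0.5)(-12) = 87
U→V: (0.5)(-3) − (9)(-9) = 79.5
V→W: (9)(0) − (3)(-3) = 9
W→X: (3)(9) − (4.5)(0) = 27
X→P: (4.5)(3) − (-6)(9) = 67.5
Σ = 418.5
Area = |Σ|/2 = 209.25.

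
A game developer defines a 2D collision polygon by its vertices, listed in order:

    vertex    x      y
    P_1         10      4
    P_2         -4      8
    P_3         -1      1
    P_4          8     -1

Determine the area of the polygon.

67.5

P_1→P_2: (10)(8) − (-4)(4) = 96
P_2→P_3: (-4)(1) − (-1)(8) = 4
P_3→P_4: (-1)(-1) − (8)(1) = -7
P_4→P_1: (8)(4) − (10)(-1) = 42
Σ = 135
Area = |Σ|/2 = 67.5.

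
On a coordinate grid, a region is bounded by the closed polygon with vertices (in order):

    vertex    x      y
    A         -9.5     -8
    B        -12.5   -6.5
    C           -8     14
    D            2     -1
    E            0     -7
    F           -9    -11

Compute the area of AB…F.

Σ = (-38.25) + (-227) + (-20) + (-14) + (-63) + (-32.5) = -394.75
Area = |Σ|/2 = 197.375.

197.375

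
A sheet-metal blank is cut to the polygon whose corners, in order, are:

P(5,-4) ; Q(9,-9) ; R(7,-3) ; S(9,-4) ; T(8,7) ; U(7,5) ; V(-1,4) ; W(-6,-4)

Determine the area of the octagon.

108.5

Apply the shoelace formula: 2A = Σ (x_i·y_{i+1} − x_{i+1}·y_i), indices taken mod 8.
P→Q: (5)(-9) − (9)(-4) = -9
Q→R: (9)(-3) − (7)(-9) = 36
R→S: (7)(-4) − (9)(-3) = -1
S→T: (9)(7) − (8)(-4) = 95
T→U: (8)(5) − (7)(7) = -9
U→V: (7)(4) − (-1)(5) = 33
V→W: (-1)(-4) − (-6)(4) = 28
W→P: (-6)(-4) − (5)(-4) = 44
Σ = 217
Area = |Σ|/2 = 108.5.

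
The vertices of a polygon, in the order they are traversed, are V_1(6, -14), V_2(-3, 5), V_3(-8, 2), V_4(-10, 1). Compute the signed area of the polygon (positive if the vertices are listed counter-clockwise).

84

Apply the shoelace (surveyor's) formula: 2A = Σ (x_i·y_{i+1} − x_{i+1}·y_i), indices taken mod 4.
Σ = (-12) + (34) + (12) + (134) = 168
Signed area = Σ/2 = 84 (positive ⇒ counter-clockwise traversal).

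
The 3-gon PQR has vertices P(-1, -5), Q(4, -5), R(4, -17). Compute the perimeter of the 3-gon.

30

|PQ| = √((5)² + (0)²) = √25 = 5
|QR| = √((0)² + (-12)²) = √144 = 12
|RP| = √((-5)² + (12)²) = √169 = 13
Perimeter = 5 + 12 + 13 = 30.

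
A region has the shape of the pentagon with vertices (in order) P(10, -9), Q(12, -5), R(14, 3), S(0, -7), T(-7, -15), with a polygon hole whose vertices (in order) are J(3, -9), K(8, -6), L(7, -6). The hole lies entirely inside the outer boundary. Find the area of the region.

113.5

Outer boundary:
Apply the shoelace formula: 2A = Σ (x_i·y_{i+1} − x_{i+1}·y_i), indices taken mod 5.
Σ = (58) + (106) + (-98) + (-49) + (213) = 230
Area = |Σ|/2 = 115.
Hole:
Apply the shoelace (surveyor's) formula: 2A = Σ (x_i·y_{i+1} − x_{i+1}·y_i), indices taken mod 3.
Σ = (54) + (-6) + (-45) = 3
Area = |Σ|/2 = 1.5.
Net area = 115 − 1.5 = 113.5.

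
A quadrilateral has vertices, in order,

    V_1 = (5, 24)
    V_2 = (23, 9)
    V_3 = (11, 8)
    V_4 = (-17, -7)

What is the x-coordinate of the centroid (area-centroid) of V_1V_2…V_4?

449/138

Apply Gauss's area formula. First the cross-terms c_i = x_i·y_{i+1} − x_{i+1}·y_i:
  -507, 85, 59, -373  ⇒  2A = -736, A = -368.
Then Σ (x_i + x_{i+1})·c_i = -7184, so x̄ = -7184 / (6·(-368)) = 449/138.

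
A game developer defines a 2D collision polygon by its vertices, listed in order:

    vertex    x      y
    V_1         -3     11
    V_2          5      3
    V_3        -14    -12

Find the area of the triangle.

136

Apply the shoelace (surveyor's) formula: 2A = Σ (x_i·y_{i+1} − x_{i+1}·y_i), indices taken mod 3.
V_1→V_2: (-3)(3) − (5)(11) = -64
V_2→V_3: (5)(-12) − (-14)(3) = -18
V_3→V_1: (-14)(11) − (-3)(-12) = -190
Σ = -272
Area = |Σ|/2 = 136.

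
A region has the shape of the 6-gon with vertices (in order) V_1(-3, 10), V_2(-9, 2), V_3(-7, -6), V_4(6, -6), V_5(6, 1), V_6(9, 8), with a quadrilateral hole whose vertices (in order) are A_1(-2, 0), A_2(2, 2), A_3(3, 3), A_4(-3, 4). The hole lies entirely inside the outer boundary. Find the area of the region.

200

Outer boundary:
Apply the shoelace (surveyor's) formula: 2A = Σ (x_i·y_{i+1} − x_{i+1}·y_i), indices taken mod 6.
Cross-terms: 84, 68, 78, 42, 39, 114  ⇒  Σ = 425
Area = |Σ|/2 = 212.5.
Hole:
Σ = (-4) + (0) + (21) + (8) = 25
Area = |Σ|/2 = 12.5.
Net area = 212.5 − 12.5 = 200.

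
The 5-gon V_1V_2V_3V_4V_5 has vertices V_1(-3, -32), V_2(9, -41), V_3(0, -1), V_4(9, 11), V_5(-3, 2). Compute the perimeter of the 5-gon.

120

|V_1V_2| = √((12)² + (-9)²) = √225 = 15
|V_2V_3| = √((-9)² + (40)²) = √1681 = 41
|V_3V_4| = √((9)² + (12)²) = √225 = 15
|V_4V_5| = √((-12)² + (-9)²) = √225 = 15
|V_5V_1| = √((0)² + (-34)²) = √1156 = 34
Perimeter = 15 + 41 + 15 + 15 + 34 = 120.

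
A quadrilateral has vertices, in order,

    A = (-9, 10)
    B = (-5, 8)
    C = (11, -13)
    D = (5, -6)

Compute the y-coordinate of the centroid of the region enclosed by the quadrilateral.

139/75

Apply the surveyor's formula. First the cross-terms c_i = x_i·y_{i+1} − x_{i+1}·y_i:
  -22, -23, -1, -4  ⇒  2A = -50, A = -25.
Then Σ (y_i + y_{i+1})·c_i = -278, so ȳ = -278 / (6·(-25)) = 139/75.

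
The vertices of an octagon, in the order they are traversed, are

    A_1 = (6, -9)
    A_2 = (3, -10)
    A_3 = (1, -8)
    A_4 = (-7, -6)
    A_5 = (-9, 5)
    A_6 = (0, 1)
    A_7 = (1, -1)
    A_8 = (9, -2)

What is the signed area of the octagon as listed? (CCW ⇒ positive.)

-135

Apply the shoelace formula: 2A = Σ (x_i·y_{i+1} − x_{i+1}·y_i), indices taken mod 8.
A_1→A_2: (6)(-10) − (3)(-9) = -33
A_2→A_3: (3)(-8) − (1)(-10) = -14
A_3→A_4: (1)(-6) − (-7)(-8) = -62
A_4→A_5: (-7)(5) − (-9)(-6) = -89
A_5→A_6: (-9)(1) − (0)(5) = -9
A_6→A_7: (0)(-1) − (1)(1) = -1
A_7→A_8: (1)(-2) − (9)(-1) = 7
A_8→A_1: (9)(-9) − (6)(-2) = -69
Σ = -270
Signed area = Σ/2 = -135 (negative ⇒ clockwise traversal).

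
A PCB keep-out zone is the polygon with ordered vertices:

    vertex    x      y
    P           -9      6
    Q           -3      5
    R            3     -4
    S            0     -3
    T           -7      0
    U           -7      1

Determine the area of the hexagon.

Apply the shoelace formula: 2A = Σ (x_i·y_{i+1} − x_{i+1}·y_i), indices taken mod 6.
Σ = (-27) + (-3) + (-9) + (-21) + (-7) + (-33) = -100
Area = |Σ|/2 = 50.

50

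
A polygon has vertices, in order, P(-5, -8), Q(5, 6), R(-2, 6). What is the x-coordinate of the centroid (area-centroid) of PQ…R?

-2/3

Apply the shoelace formula. First the cross-terms c_i = x_i·y_{i+1} − x_{i+1}·y_i:
  10, 42, 46  ⇒  2A = 98, A = 49.
Then Σ (x_i + x_{i+1})·c_i = -196, so x̄ = -196 / (6·49) = -2/3.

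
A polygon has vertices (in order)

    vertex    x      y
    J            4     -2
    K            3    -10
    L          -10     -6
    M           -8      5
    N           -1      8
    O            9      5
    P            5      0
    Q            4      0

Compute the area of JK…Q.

209.5

Apply Gauss's area formula: 2A = Σ (x_i·y_{i+1} − x_{i+1}·y_i), indices taken mod 8.
Σ = (-34) + (-118) + (-98) + (-59) + (-77) + (-25) + (0) + (-8) = -419
Area = |Σ|/2 = 209.5.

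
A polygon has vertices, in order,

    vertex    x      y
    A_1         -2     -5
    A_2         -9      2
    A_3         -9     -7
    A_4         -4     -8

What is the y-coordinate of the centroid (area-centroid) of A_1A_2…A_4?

Apply the surveyor's formula. First the cross-terms c_i = x_i·y_{i+1} − x_{i+1}·y_i:
  -49, 81, 44, 4  ⇒  2A = 80, A = 40.
Then Σ (y_i + y_{i+1})·c_i = -970, so ȳ = -970 / (6·40) = -97/24.

-97/24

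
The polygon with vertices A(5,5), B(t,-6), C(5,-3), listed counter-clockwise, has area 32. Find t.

The doubled signed area Σ (x_i y_{i+1} − x_{i+1} y_i) is linear in t.
With t=0 it equals 40; the coefficient of t is -8 (from the two edges through B).
So -8·t + 40 = 2·32 = 64 ⇒ t = -3.

-3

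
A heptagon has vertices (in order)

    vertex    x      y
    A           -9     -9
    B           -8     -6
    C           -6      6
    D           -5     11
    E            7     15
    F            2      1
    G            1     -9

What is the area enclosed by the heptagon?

211

Apply the shoelace (surveyor's) formula: 2A = Σ (x_i·y_{i+1} − x_{i+1}·y_i), indices taken mod 7.
A→B: (-9)(-6) − (-8)(-9) = -18
B→C: (-8)(6) − (-6)(-6) = -84
C→D: (-6)(11) − (-5)(6) = -36
D→E: (-5)(15) − (7)(11) = -152
E→F: (7)(1) − (2)(15) = -23
F→G: (2)(-9) − (1)(1) = -19
G→A: (1)(-9) − (-9)(-9) = -90
Σ = -422
Area = |Σ|/2 = 211.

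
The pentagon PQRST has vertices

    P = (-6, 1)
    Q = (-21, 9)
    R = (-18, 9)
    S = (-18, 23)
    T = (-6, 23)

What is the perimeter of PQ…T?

68

|PQ| = √((-15)² + (8)²) = √289 = 17
|QR| = √((3)² + (0)²) = √9 = 3
|RS| = √((0)² + (14)²) = √196 = 14
|ST| = √((12)² + (0)²) = √144 = 12
|TP| = √((0)² + (-22)²) = √484 = 22
Perimeter = 17 + 3 + 14 + 12 + 22 = 68.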